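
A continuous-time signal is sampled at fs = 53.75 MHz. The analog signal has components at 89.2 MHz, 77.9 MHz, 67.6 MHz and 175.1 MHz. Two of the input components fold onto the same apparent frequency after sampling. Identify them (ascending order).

fs/2 = 26.875 MHz.
89.2 MHz mod fs = 35.45 MHz.
35.45 MHz > fs/2 = 26.875 MHz, folds to fs − 35.45 MHz = 18.3 MHz.
77.9 MHz mod fs = 24.15 MHz.
24.15 MHz ≤ fs/2 = 26.875 MHz, appears at 24.15 MHz.
67.6 MHz mod fs = 13.85 MHz.
13.85 MHz ≤ fs/2 = 26.875 MHz, appears at 13.85 MHz.
175.1 MHz mod fs = 13.85 MHz.
13.85 MHz ≤ fs/2 = 26.875 MHz, appears at 13.85 MHz.
67.6 MHz and 175.1 MHz both map to 13.85 MHz.

67.6 MHz, 175.1 MHz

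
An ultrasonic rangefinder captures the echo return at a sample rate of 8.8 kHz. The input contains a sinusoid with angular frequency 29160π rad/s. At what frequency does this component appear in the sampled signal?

3.02 kHz

ω = 29160π rad/s → f = ω/(2π) = 14580 Hz = 14.58 kHz.
14.58 kHz mod fs = 5.78 kHz.
5.78 kHz > fs/2 = 4.4 kHz, folds to fs − 5.78 kHz = 3.02 kHz.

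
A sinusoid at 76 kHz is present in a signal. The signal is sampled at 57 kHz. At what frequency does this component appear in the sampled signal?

19 kHz

76 kHz mod fs = 19 kHz.
19 kHz ≤ fs/2 = 28.5 kHz, appears at 19 kHz.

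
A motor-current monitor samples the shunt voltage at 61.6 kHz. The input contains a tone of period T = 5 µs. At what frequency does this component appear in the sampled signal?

15.2 kHz

T = 5 µs → f = 1/T = 200 kHz.
200 kHz mod fs = 15.2 kHz.
15.2 kHz ≤ fs/2 = 30.8 kHz, appears at 15.2 kHz.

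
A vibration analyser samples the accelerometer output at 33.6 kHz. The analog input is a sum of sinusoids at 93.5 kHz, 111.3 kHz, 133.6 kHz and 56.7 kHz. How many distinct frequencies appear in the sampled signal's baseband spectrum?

fs/2 = 16.8 kHz.
93.5 kHz mod fs = 26.3 kHz.
26.3 kHz > fs/2 = 16.8 kHz, folds to fs − 26.3 kHz = 7.3 kHz.
111.3 kHz mod fs = 10.5 kHz.
10.5 kHz ≤ fs/2 = 16.8 kHz, appears at 10.5 kHz.
133.6 kHz mod fs = 32.8 kHz.
32.8 kHz > fs/2 = 16.8 kHz, folds to fs − 32.8 kHz = 0.8 kHz.
56.7 kHz mod fs = 23.1 kHz.
23.1 kHz > fs/2 = 16.8 kHz, folds to fs − 23.1 kHz = 10.5 kHz.
Distinct values: {0.8 kHz, 7.3 kHz, 10.5 kHz} → 3.

3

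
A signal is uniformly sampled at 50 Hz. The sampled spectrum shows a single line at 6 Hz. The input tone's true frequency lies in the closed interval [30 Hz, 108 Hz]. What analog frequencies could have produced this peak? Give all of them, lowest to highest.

44 Hz, 56 Hz, 94 Hz, 106 Hz

Frequencies that alias to 6 Hz are k·fs ± 6 Hz for integer k ≥ 0.
k=0: 6 Hz.
k=1: 44 Hz, 56 Hz.
k=2: 94 Hz, 106 Hz.
k=3: 144 Hz, 156 Hz.
Within [30 Hz, 108 Hz]: 44 Hz, 56 Hz, 94 Hz, 106 Hz.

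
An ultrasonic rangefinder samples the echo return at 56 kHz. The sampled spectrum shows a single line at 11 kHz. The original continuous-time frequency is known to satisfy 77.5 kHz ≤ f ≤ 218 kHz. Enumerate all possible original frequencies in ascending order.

Frequencies that alias to 11 kHz are k·fs ± 11 kHz for integer k ≥ 0.
k=0: 11 kHz.
k=1: 45 kHz, 67 kHz.
k=2: 101 kHz, 123 kHz.
k=3: 157 kHz, 179 kHz.
k=4: 213 kHz, 235 kHz.
k=5: 269 kHz, 291 kHz.
Within [77.5 kHz, 218 kHz]: 101 kHz, 123 kHz, 157 kHz, 179 kHz, 213 kHz.

101 kHz, 123 kHz, 157 kHz, 179 kHz, 213 kHz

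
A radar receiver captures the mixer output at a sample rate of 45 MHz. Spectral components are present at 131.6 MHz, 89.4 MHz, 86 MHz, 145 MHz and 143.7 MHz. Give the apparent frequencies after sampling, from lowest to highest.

0.6 MHz, 3.4 MHz, 4 MHz, 8.7 MHz, 10 MHz

fs/2 = 22.5 MHz.
131.6 MHz mod fs = 41.6 MHz.
41.6 MHz > fs/2 = 22.5 MHz, folds to fs − 41.6 MHz = 3.4 MHz.
89.4 MHz mod fs = 44.4 MHz.
44.4 MHz > fs/2 = 22.5 MHz, folds to fs − 44.4 MHz = 0.6 MHz.
86 MHz mod fs = 41 MHz.
41 MHz > fs/2 = 22.5 MHz, folds to fs − 41 MHz = 4 MHz.
145 MHz mod fs = 10 MHz.
10 MHz ≤ fs/2 = 22.5 MHz, appears at 10 MHz.
143.7 MHz mod fs = 8.7 MHz.
8.7 MHz ≤ fs/2 = 22.5 MHz, appears at 8.7 MHz.
Distinct values: {0.6 MHz, 3.4 MHz, 4 MHz, 8.7 MHz, 10 MHz}.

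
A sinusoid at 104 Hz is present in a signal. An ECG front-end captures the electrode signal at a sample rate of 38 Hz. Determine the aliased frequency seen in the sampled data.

10 Hz

104 Hz mod fs = 28 Hz.
28 Hz > fs/2 = 19 Hz, folds to fs − 28 Hz = 10 Hz.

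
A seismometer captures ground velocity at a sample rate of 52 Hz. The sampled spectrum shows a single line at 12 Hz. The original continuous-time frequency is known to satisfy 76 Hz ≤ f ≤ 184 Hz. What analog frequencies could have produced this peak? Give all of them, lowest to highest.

Frequencies that alias to 12 Hz are k·fs ± 12 Hz for integer k ≥ 0.
k=0: 12 Hz.
k=1: 40 Hz, 64 Hz.
k=2: 92 Hz, 116 Hz.
k=3: 144 Hz, 168 Hz.
k=4: 196 Hz, 220 Hz.
Within [76 Hz, 184 Hz]: 92 Hz, 116 Hz, 144 Hz, 168 Hz.

92 Hz, 116 Hz, 144 Hz, 168 Hz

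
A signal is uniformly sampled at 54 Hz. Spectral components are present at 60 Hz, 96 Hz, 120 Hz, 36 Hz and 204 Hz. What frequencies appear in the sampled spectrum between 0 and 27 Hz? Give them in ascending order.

fs/2 = 27 Hz.
60 Hz mod fs = 6 Hz.
6 Hz ≤ fs/2 = 27 Hz, appears at 6 Hz.
96 Hz mod fs = 42 Hz.
42 Hz > fs/2 = 27 Hz, folds to fs − 42 Hz = 12 Hz.
120 Hz mod fs = 12 Hz.
12 Hz ≤ fs/2 = 27 Hz, appears at 12 Hz.
36 Hz > fs/2 = 27 Hz, folds to fs − 36 Hz = 18 Hz.
204 Hz mod fs = 42 Hz.
42 Hz > fs/2 = 27 Hz, folds to fs − 42 Hz = 12 Hz.
Distinct values: {6 Hz, 12 Hz, 18 Hz}.

6 Hz, 12 Hz, 18 Hz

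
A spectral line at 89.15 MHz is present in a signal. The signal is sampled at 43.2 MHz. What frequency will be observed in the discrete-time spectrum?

89.15 MHz mod fs = 2.75 MHz.
2.75 MHz ≤ fs/2 = 21.6 MHz, appears at 2.75 MHz.

2.75 MHz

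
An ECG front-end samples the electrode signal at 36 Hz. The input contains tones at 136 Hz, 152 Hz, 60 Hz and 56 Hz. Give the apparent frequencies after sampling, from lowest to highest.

8 Hz, 12 Hz, 16 Hz

fs/2 = 18 Hz.
136 Hz mod fs = 28 Hz.
28 Hz > fs/2 = 18 Hz, folds to fs − 28 Hz = 8 Hz.
152 Hz mod fs = 8 Hz.
8 Hz ≤ fs/2 = 18 Hz, appears at 8 Hz.
60 Hz mod fs = 24 Hz.
24 Hz > fs/2 = 18 Hz, folds to fs − 24 Hz = 12 Hz.
56 Hz mod fs = 20 Hz.
20 Hz > fs/2 = 18 Hz, folds to fs − 20 Hz = 16 Hz.
Distinct values: {8 Hz, 12 Hz, 16 Hz}.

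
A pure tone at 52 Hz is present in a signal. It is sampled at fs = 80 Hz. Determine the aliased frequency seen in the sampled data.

52 Hz > fs/2 = 40 Hz, folds to fs − 52 Hz = 28 Hz.

28 Hz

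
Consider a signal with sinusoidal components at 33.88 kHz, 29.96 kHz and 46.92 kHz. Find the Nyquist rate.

Highest-frequency component: 46.92 kHz.
Nyquist rate = 2 × 46.92 kHz = 93.84 kHz.

93.84 kHz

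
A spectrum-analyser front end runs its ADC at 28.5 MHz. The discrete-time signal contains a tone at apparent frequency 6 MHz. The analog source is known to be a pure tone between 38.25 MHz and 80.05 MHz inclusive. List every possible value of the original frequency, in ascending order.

51 MHz, 63 MHz, 79.5 MHz

Frequencies that alias to 6 MHz are k·fs ± 6 MHz for integer k ≥ 0.
k=0: 6 MHz.
k=1: 22.5 MHz, 34.5 MHz.
k=2: 51 MHz, 63 MHz.
k=3: 79.5 MHz, 91.5 MHz.
k=4: 108 MHz, 120 MHz.
Within [38.25 MHz, 80.05 MHz]: 51 MHz, 63 MHz, 79.5 MHz.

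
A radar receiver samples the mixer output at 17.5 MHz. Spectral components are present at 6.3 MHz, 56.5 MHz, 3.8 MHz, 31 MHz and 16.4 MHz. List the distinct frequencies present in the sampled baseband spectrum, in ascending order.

1.1 MHz, 3.8 MHz, 4 MHz, 6.3 MHz

fs/2 = 8.75 MHz.
6.3 MHz ≤ fs/2 = 8.75 MHz, passes unchanged.
56.5 MHz mod fs = 4 MHz.
4 MHz ≤ fs/2 = 8.75 MHz, appears at 4 MHz.
3.8 MHz ≤ fs/2 = 8.75 MHz, passes unchanged.
31 MHz mod fs = 13.5 MHz.
13.5 MHz > fs/2 = 8.75 MHz, folds to fs − 13.5 MHz = 4 MHz.
16.4 MHz > fs/2 = 8.75 MHz, folds to fs − 16.4 MHz = 1.1 MHz.
Distinct values: {1.1 MHz, 3.8 MHz, 4 MHz, 6.3 MHz}.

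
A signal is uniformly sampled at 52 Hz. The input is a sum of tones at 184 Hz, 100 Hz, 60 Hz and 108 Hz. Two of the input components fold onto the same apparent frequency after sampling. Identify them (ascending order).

100 Hz, 108 Hz

fs/2 = 26 Hz.
184 Hz mod fs = 28 Hz.
28 Hz > fs/2 = 26 Hz, folds to fs − 28 Hz = 24 Hz.
100 Hz mod fs = 48 Hz.
48 Hz > fs/2 = 26 Hz, folds to fs − 48 Hz = 4 Hz.
60 Hz mod fs = 8 Hz.
8 Hz ≤ fs/2 = 26 Hz, appears at 8 Hz.
108 Hz mod fs = 4 Hz.
4 Hz ≤ fs/2 = 26 Hz, appears at 4 Hz.
100 Hz and 108 Hz both map to 4 Hz.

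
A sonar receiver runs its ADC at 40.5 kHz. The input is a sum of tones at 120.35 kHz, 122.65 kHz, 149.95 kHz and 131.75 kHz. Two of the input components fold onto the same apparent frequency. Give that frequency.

fs/2 = 20.25 kHz.
120.35 kHz mod fs = 39.35 kHz.
39.35 kHz > fs/2 = 20.25 kHz, folds to fs − 39.35 kHz = 1.15 kHz.
122.65 kHz mod fs = 1.15 kHz.
1.15 kHz ≤ fs/2 = 20.25 kHz, appears at 1.15 kHz.
149.95 kHz mod fs = 28.45 kHz.
28.45 kHz > fs/2 = 20.25 kHz, folds to fs − 28.45 kHz = 12.05 kHz.
131.75 kHz mod fs = 10.25 kHz.
10.25 kHz ≤ fs/2 = 20.25 kHz, appears at 10.25 kHz.
120.35 kHz and 122.65 kHz both map to 1.15 kHz.

1.15 kHz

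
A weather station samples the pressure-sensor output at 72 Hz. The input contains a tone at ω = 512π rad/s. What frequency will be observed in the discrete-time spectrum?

ω = 512π rad/s → f = ω/(2π) = 256 Hz.
256 Hz mod fs = 40 Hz.
40 Hz > fs/2 = 36 Hz, folds to fs − 40 Hz = 32 Hz.

32 Hz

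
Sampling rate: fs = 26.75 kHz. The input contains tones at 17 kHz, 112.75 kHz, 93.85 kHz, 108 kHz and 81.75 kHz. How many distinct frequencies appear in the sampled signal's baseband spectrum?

fs/2 = 13.375 kHz.
17 kHz > fs/2 = 13.375 kHz, folds to fs − 17 kHz = 9.75 kHz.
112.75 kHz mod fs = 5.75 kHz.
5.75 kHz ≤ fs/2 = 13.375 kHz, appears at 5.75 kHz.
93.85 kHz mod fs = 13.6 kHz.
13.6 kHz > fs/2 = 13.375 kHz, folds to fs − 13.6 kHz = 13.15 kHz.
108 kHz mod fs = 1 kHz.
1 kHz ≤ fs/2 = 13.375 kHz, appears at 1 kHz.
81.75 kHz mod fs = 1.5 kHz.
1.5 kHz ≤ fs/2 = 13.375 kHz, appears at 1.5 kHz.
Distinct values: {1 kHz, 1.5 kHz, 5.75 kHz, 9.75 kHz, 13.15 kHz} → 5.

5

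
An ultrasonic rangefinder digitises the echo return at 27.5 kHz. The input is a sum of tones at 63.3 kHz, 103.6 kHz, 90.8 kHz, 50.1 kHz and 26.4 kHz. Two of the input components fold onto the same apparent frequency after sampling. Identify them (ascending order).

fs/2 = 13.75 kHz.
63.3 kHz mod fs = 8.3 kHz.
8.3 kHz ≤ fs/2 = 13.75 kHz, appears at 8.3 kHz.
103.6 kHz mod fs = 21.1 kHz.
21.1 kHz > fs/2 = 13.75 kHz, folds to fs − 21.1 kHz = 6.4 kHz.
90.8 kHz mod fs = 8.3 kHz.
8.3 kHz ≤ fs/2 = 13.75 kHz, appears at 8.3 kHz.
50.1 kHz mod fs = 22.6 kHz.
22.6 kHz > fs/2 = 13.75 kHz, folds to fs − 22.6 kHz = 4.9 kHz.
26.4 kHz > fs/2 = 13.75 kHz, folds to fs − 26.4 kHz = 1.1 kHz.
63.3 kHz and 90.8 kHz both map to 8.3 kHz.

63.3 kHz, 90.8 kHz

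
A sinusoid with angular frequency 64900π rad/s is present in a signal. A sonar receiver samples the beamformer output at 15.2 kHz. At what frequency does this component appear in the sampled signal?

2.05 kHz

ω = 64900π rad/s → f = ω/(2π) = 32450 Hz = 32.45 kHz.
32.45 kHz mod fs = 2.05 kHz.
2.05 kHz ≤ fs/2 = 7.6 kHz, appears at 2.05 kHz.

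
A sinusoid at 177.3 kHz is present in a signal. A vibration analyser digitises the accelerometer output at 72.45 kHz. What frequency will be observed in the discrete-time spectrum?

177.3 kHz mod fs = 32.4 kHz.
32.4 kHz ≤ fs/2 = 36.225 kHz, appears at 32.4 kHz.

32.4 kHz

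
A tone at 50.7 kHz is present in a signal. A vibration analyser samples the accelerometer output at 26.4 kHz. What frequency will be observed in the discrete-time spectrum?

50.7 kHz mod fs = 24.3 kHz.
24.3 kHz > fs/2 = 13.2 kHz, folds to fs − 24.3 kHz = 2.1 kHz.

2.1 kHz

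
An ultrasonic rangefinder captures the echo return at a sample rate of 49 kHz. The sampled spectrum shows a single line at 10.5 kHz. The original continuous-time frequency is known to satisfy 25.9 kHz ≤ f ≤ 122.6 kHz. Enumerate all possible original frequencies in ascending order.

38.5 kHz, 59.5 kHz, 87.5 kHz, 108.5 kHz

Frequencies that alias to 10.5 kHz are k·fs ± 10.5 kHz for integer k ≥ 0.
k=0: 10.5 kHz.
k=1: 38.5 kHz, 59.5 kHz.
k=2: 87.5 kHz, 108.5 kHz.
k=3: 136.5 kHz, 157.5 kHz.
Within [25.9 kHz, 122.6 kHz]: 38.5 kHz, 59.5 kHz, 87.5 kHz, 108.5 kHz.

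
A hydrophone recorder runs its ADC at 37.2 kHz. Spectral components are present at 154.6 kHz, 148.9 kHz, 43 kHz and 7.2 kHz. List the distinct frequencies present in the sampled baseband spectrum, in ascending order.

0.1 kHz, 5.8 kHz, 7.2 kHz

fs/2 = 18.6 kHz.
154.6 kHz mod fs = 5.8 kHz.
5.8 kHz ≤ fs/2 = 18.6 kHz, appears at 5.8 kHz.
148.9 kHz mod fs = 0.1 kHz.
0.1 kHz ≤ fs/2 = 18.6 kHz, appears at 0.1 kHz.
43 kHz mod fs = 5.8 kHz.
5.8 kHz ≤ fs/2 = 18.6 kHz, appears at 5.8 kHz.
7.2 kHz ≤ fs/2 = 18.6 kHz, passes unchanged.
Distinct values: {0.1 kHz, 5.8 kHz, 7.2 kHz}.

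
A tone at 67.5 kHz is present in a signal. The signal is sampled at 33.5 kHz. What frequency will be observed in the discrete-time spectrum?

0.5 kHz

67.5 kHz mod fs = 0.5 kHz.
0.5 kHz ≤ fs/2 = 16.75 kHz, appears at 0.5 kHz.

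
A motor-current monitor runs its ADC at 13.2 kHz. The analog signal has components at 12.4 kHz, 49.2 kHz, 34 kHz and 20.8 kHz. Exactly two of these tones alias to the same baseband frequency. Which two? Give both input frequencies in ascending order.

fs/2 = 6.6 kHz.
12.4 kHz > fs/2 = 6.6 kHz, folds to fs − 12.4 kHz = 0.8 kHz.
49.2 kHz mod fs = 9.6 kHz.
9.6 kHz > fs/2 = 6.6 kHz, folds to fs − 9.6 kHz = 3.6 kHz.
34 kHz mod fs = 7.6 kHz.
7.6 kHz > fs/2 = 6.6 kHz, folds to fs − 7.6 kHz = 5.6 kHz.
20.8 kHz mod fs = 7.6 kHz.
7.6 kHz > fs/2 = 6.6 kHz, folds to fs − 7.6 kHz = 5.6 kHz.
20.8 kHz and 34 kHz both map to 5.6 kHz.

20.8 kHz, 34 kHz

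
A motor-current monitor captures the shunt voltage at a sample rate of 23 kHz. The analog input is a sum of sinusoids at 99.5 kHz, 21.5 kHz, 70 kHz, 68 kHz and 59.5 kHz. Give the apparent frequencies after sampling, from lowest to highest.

fs/2 = 11.5 kHz.
99.5 kHz mod fs = 7.5 kHz.
7.5 kHz ≤ fs/2 = 11.5 kHz, appears at 7.5 kHz.
21.5 kHz > fs/2 = 11.5 kHz, folds to fs − 21.5 kHz = 1.5 kHz.
70 kHz mod fs = 1 kHz.
1 kHz ≤ fs/2 = 11.5 kHz, appears at 1 kHz.
68 kHz mod fs = 22 kHz.
22 kHz > fs/2 = 11.5 kHz, folds to fs − 22 kHz = 1 kHz.
59.5 kHz mod fs = 13.5 kHz.
13.5 kHz > fs/2 = 11.5 kHz, folds to fs − 13.5 kHz = 9.5 kHz.
Distinct values: {1 kHz, 1.5 kHz, 7.5 kHz, 9.5 kHz}.

1 kHz, 1.5 kHz, 7.5 kHz, 9.5 kHz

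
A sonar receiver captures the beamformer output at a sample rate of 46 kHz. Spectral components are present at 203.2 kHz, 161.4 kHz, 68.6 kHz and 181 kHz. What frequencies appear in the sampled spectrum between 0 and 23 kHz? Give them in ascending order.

3 kHz, 19.2 kHz, 22.6 kHz

fs/2 = 23 kHz.
203.2 kHz mod fs = 19.2 kHz.
19.2 kHz ≤ fs/2 = 23 kHz, appears at 19.2 kHz.
161.4 kHz mod fs = 23.4 kHz.
23.4 kHz > fs/2 = 23 kHz, folds to fs − 23.4 kHz = 22.6 kHz.
68.6 kHz mod fs = 22.6 kHz.
22.6 kHz ≤ fs/2 = 23 kHz, appears at 22.6 kHz.
181 kHz mod fs = 43 kHz.
43 kHz > fs/2 = 23 kHz, folds to fs − 43 kHz = 3 kHz.
Distinct values: {3 kHz, 19.2 kHz, 22.6 kHz}.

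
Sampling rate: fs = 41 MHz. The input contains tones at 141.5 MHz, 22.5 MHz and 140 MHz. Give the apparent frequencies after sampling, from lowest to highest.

17 MHz, 18.5 MHz

fs/2 = 20.5 MHz.
141.5 MHz mod fs = 18.5 MHz.
18.5 MHz ≤ fs/2 = 20.5 MHz, appears at 18.5 MHz.
22.5 MHz > fs/2 = 20.5 MHz, folds to fs − 22.5 MHz = 18.5 MHz.
140 MHz mod fs = 17 MHz.
17 MHz ≤ fs/2 = 20.5 MHz, appears at 17 MHz.
Distinct values: {17 MHz, 18.5 MHz}.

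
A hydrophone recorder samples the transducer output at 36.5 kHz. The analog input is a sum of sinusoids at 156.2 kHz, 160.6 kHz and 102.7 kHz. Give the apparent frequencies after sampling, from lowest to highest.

fs/2 = 18.25 kHz.
156.2 kHz mod fs = 10.2 kHz.
10.2 kHz ≤ fs/2 = 18.25 kHz, appears at 10.2 kHz.
160.6 kHz mod fs = 14.6 kHz.
14.6 kHz ≤ fs/2 = 18.25 kHz, appears at 14.6 kHz.
102.7 kHz mod fs = 29.7 kHz.
29.7 kHz > fs/2 = 18.25 kHz, folds to fs − 29.7 kHz = 6.8 kHz.
Distinct values: {6.8 kHz, 10.2 kHz, 14.6 kHz}.

6.8 kHz, 10.2 kHz, 14.6 kHz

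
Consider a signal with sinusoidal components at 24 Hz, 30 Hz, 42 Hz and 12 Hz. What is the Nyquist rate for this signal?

84 Hz

Highest-frequency component: 42 Hz.
Nyquist rate = 2 × 42 Hz = 84 Hz.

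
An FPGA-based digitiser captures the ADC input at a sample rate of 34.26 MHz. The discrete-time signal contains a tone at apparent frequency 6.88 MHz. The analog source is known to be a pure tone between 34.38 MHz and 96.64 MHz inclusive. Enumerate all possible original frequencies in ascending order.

41.14 MHz, 61.64 MHz, 75.4 MHz, 95.9 MHz

Frequencies that alias to 6.88 MHz are k·fs ± 6.88 MHz for integer k ≥ 0.
k=0: 6.88 MHz.
k=1: 27.38 MHz, 41.14 MHz.
k=2: 61.64 MHz, 75.4 MHz.
k=3: 95.9 MHz, 109.66 MHz.
k=4: 130.16 MHz, 143.92 MHz.
Within [34.38 MHz, 96.64 MHz]: 41.14 MHz, 61.64 MHz, 75.4 MHz, 95.9 MHz.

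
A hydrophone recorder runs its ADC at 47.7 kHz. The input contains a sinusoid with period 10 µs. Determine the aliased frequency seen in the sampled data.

T = 10 µs → f = 1/T = 100 kHz.
100 kHz mod fs = 4.6 kHz.
4.6 kHz ≤ fs/2 = 23.85 kHz, appears at 4.6 kHz.

4.6 kHz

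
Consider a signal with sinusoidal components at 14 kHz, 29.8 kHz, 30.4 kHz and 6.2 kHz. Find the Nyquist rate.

60.8 kHz

Highest-frequency component: 30.4 kHz.
Nyquist rate = 2 × 30.4 kHz = 60.8 kHz.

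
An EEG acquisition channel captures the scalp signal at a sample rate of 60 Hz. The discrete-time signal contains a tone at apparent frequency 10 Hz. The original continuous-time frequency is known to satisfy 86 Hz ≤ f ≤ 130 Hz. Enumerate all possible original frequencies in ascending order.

110 Hz, 130 Hz

Frequencies that alias to 10 Hz are k·fs ± 10 Hz for integer k ≥ 0.
k=0: 10 Hz.
k=1: 50 Hz, 70 Hz.
k=2: 110 Hz, 130 Hz.
k=3: 170 Hz, 190 Hz.
Within [86 Hz, 130 Hz]: 110 Hz, 130 Hz.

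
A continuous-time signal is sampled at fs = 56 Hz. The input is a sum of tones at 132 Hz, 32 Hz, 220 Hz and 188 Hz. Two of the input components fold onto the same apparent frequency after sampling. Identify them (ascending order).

132 Hz, 188 Hz

fs/2 = 28 Hz.
132 Hz mod fs = 20 Hz.
20 Hz ≤ fs/2 = 28 Hz, appears at 20 Hz.
32 Hz > fs/2 = 28 Hz, folds to fs − 32 Hz = 24 Hz.
220 Hz mod fs = 52 Hz.
52 Hz > fs/2 = 28 Hz, folds to fs − 52 Hz = 4 Hz.
188 Hz mod fs = 20 Hz.
20 Hz ≤ fs/2 = 28 Hz, appears at 20 Hz.
132 Hz and 188 Hz both map to 20 Hz.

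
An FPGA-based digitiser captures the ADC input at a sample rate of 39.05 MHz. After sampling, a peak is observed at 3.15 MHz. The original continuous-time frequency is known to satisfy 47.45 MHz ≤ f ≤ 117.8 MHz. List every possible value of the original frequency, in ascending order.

Frequencies that alias to 3.15 MHz are k·fs ± 3.15 MHz for integer k ≥ 0.
k=0: 3.15 MHz.
k=1: 35.9 MHz, 42.2 MHz.
k=2: 74.95 MHz, 81.25 MHz.
k=3: 114 MHz, 120.3 MHz.
k=4: 153.05 MHz, 159.35 MHz.
Within [47.45 MHz, 117.8 MHz]: 74.95 MHz, 81.25 MHz, 114 MHz.

74.95 MHz, 81.25 MHz, 114 MHz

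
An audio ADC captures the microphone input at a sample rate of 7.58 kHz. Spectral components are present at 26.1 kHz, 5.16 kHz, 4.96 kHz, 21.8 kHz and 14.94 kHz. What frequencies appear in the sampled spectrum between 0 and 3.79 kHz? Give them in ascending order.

0.22 kHz, 0.94 kHz, 2.42 kHz, 2.62 kHz, 3.36 kHz

fs/2 = 3.79 kHz.
26.1 kHz mod fs = 3.36 kHz.
3.36 kHz ≤ fs/2 = 3.79 kHz, appears at 3.36 kHz.
5.16 kHz > fs/2 = 3.79 kHz, folds to fs − 5.16 kHz = 2.42 kHz.
4.96 kHz > fs/2 = 3.79 kHz, folds to fs − 4.96 kHz = 2.62 kHz.
21.8 kHz mod fs = 6.64 kHz.
6.64 kHz > fs/2 = 3.79 kHz, folds to fs − 6.64 kHz = 0.94 kHz.
14.94 kHz mod fs = 7.36 kHz.
7.36 kHz > fs/2 = 3.79 kHz, folds to fs − 7.36 kHz = 0.22 kHz.
Distinct values: {0.22 kHz, 0.94 kHz, 2.42 kHz, 2.62 kHz, 3.36 kHz}.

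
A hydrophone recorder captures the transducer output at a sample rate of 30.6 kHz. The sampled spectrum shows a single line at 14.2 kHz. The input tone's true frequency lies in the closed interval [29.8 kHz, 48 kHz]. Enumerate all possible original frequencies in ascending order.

Frequencies that alias to 14.2 kHz are k·fs ± 14.2 kHz for integer k ≥ 0.
k=0: 14.2 kHz.
k=1: 16.4 kHz, 44.8 kHz.
k=2: 47 kHz, 75.4 kHz.
k=3: 77.6 kHz, 106 kHz.
Within [29.8 kHz, 48 kHz]: 44.8 kHz, 47 kHz.

44.8 kHz, 47 kHz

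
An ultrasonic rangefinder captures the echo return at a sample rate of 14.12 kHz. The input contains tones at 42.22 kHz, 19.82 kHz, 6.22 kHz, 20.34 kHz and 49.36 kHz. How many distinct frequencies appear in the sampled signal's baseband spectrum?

fs/2 = 7.06 kHz.
42.22 kHz mod fs = 13.98 kHz.
13.98 kHz > fs/2 = 7.06 kHz, folds to fs − 13.98 kHz = 0.14 kHz.
19.82 kHz mod fs = 5.7 kHz.
5.7 kHz ≤ fs/2 = 7.06 kHz, appears at 5.7 kHz.
6.22 kHz ≤ fs/2 = 7.06 kHz, passes unchanged.
20.34 kHz mod fs = 6.22 kHz.
6.22 kHz ≤ fs/2 = 7.06 kHz, appears at 6.22 kHz.
49.36 kHz mod fs = 7 kHz.
7 kHz ≤ fs/2 = 7.06 kHz, appears at 7 kHz.
Distinct values: {0.14 kHz, 5.7 kHz, 6.22 kHz, 7 kHz} → 4.

4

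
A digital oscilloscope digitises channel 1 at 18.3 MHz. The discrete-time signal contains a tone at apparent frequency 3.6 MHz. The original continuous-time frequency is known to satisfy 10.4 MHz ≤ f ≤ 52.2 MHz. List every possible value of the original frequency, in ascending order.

Frequencies that alias to 3.6 MHz are k·fs ± 3.6 MHz for integer k ≥ 0.
k=0: 3.6 MHz.
k=1: 14.7 MHz, 21.9 MHz.
k=2: 33 MHz, 40.2 MHz.
k=3: 51.3 MHz, 58.5 MHz.
k=4: 69.6 MHz, 76.8 MHz.
Within [10.4 MHz, 52.2 MHz]: 14.7 MHz, 21.9 MHz, 33 MHz, 40.2 MHz, 51.3 MHz.

14.7 MHz, 21.9 MHz, 33 MHz, 40.2 MHz, 51.3 MHz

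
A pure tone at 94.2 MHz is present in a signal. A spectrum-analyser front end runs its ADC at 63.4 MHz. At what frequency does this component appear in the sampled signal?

94.2 MHz mod fs = 30.8 MHz.
30.8 MHz ≤ fs/2 = 31.7 MHz, appears at 30.8 MHz.

30.8 MHz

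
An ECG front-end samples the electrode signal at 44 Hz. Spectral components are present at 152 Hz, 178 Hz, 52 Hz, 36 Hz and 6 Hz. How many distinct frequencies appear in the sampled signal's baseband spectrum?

4

fs/2 = 22 Hz.
152 Hz mod fs = 20 Hz.
20 Hz ≤ fs/2 = 22 Hz, appears at 20 Hz.
178 Hz mod fs = 2 Hz.
2 Hz ≤ fs/2 = 22 Hz, appears at 2 Hz.
52 Hz mod fs = 8 Hz.
8 Hz ≤ fs/2 = 22 Hz, appears at 8 Hz.
36 Hz > fs/2 = 22 Hz, folds to fs − 36 Hz = 8 Hz.
6 Hz ≤ fs/2 = 22 Hz, passes unchanged.
Distinct values: {2 Hz, 6 Hz, 8 Hz, 20 Hz} → 4.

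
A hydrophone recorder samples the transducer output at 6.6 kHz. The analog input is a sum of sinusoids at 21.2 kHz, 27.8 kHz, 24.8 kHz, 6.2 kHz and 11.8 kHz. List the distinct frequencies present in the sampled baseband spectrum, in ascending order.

fs/2 = 3.3 kHz.
21.2 kHz mod fs = 1.4 kHz.
1.4 kHz ≤ fs/2 = 3.3 kHz, appears at 1.4 kHz.
27.8 kHz mod fs = 1.4 kHz.
1.4 kHz ≤ fs/2 = 3.3 kHz, appears at 1.4 kHz.
24.8 kHz mod fs = 5 kHz.
5 kHz > fs/2 = 3.3 kHz, folds to fs − 5 kHz = 1.6 kHz.
6.2 kHz > fs/2 = 3.3 kHz, folds to fs − 6.2 kHz = 0.4 kHz.
11.8 kHz mod fs = 5.2 kHz.
5.2 kHz > fs/2 = 3.3 kHz, folds to fs − 5.2 kHz = 1.4 kHz.
Distinct values: {0.4 kHz, 1.4 kHz, 1.6 kHz}.

0.4 kHz, 1.4 kHz, 1.6 kHz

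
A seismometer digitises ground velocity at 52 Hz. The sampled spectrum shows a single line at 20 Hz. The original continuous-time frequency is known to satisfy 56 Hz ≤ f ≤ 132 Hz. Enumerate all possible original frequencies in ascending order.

Frequencies that alias to 20 Hz are k·fs ± 20 Hz for integer k ≥ 0.
k=0: 20 Hz.
k=1: 32 Hz, 72 Hz.
k=2: 84 Hz, 124 Hz.
k=3: 136 Hz, 176 Hz.
Within [56 Hz, 132 Hz]: 72 Hz, 84 Hz, 124 Hz.

72 Hz, 84 Hz, 124 Hz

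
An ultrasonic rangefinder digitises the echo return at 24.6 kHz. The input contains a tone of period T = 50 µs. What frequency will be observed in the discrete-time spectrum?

4.6 kHz

T = 50 µs → f = 1/T = 20 kHz.
20 kHz > fs/2 = 12.3 kHz, folds to fs − 20 kHz = 4.6 kHz.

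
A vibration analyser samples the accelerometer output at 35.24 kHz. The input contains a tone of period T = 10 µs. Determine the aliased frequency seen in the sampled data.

T = 10 µs → f = 1/T = 100 kHz.
100 kHz mod fs = 29.52 kHz.
29.52 kHz > fs/2 = 17.62 kHz, folds to fs − 29.52 kHz = 5.72 kHz.

5.72 kHz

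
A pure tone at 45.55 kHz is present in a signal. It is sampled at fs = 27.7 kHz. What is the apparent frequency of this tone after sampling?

45.55 kHz mod fs = 17.85 kHz.
17.85 kHz > fs/2 = 13.85 kHz, folds to fs − 17.85 kHz = 9.85 kHz.

9.85 kHz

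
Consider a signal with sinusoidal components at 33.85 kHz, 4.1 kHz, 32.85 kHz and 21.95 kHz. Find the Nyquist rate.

Highest-frequency component: 33.85 kHz.
Nyquist rate = 2 × 33.85 kHz = 67.7 kHz.

67.7 kHz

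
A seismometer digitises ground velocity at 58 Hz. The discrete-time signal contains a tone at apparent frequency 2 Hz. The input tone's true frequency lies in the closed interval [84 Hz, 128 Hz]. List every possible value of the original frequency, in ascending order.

Frequencies that alias to 2 Hz are k·fs ± 2 Hz for integer k ≥ 0.
k=0: 2 Hz.
k=1: 56 Hz, 60 Hz.
k=2: 114 Hz, 118 Hz.
k=3: 172 Hz, 176 Hz.
Within [84 Hz, 128 Hz]: 114 Hz, 118 Hz.

114 Hz, 118 Hz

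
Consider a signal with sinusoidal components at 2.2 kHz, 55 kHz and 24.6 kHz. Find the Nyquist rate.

Highest-frequency component: 55 kHz.
Nyquist rate = 2 × 55 kHz = 110 kHz.

110 kHz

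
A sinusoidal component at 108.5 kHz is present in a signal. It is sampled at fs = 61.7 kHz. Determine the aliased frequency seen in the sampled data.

14.9 kHz

108.5 kHz mod fs = 46.8 kHz.
46.8 kHz > fs/2 = 30.85 kHz, folds to fs − 46.8 kHz = 14.9 kHz.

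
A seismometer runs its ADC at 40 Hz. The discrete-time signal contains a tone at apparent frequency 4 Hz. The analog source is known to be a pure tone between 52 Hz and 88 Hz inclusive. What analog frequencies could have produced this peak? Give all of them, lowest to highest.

Frequencies that alias to 4 Hz are k·fs ± 4 Hz for integer k ≥ 0.
k=0: 4 Hz.
k=1: 36 Hz, 44 Hz.
k=2: 76 Hz, 84 Hz.
k=3: 116 Hz, 124 Hz.
Within [52 Hz, 88 Hz]: 76 Hz, 84 Hz.

76 Hz, 84 Hz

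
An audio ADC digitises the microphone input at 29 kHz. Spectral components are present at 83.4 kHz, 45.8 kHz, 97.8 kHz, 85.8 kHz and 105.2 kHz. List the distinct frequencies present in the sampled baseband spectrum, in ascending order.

1.2 kHz, 3.6 kHz, 10.8 kHz, 12.2 kHz

fs/2 = 14.5 kHz.
83.4 kHz mod fs = 25.4 kHz.
25.4 kHz > fs/2 = 14.5 kHz, folds to fs − 25.4 kHz = 3.6 kHz.
45.8 kHz mod fs = 16.8 kHz.
16.8 kHz > fs/2 = 14.5 kHz, folds to fs − 16.8 kHz = 12.2 kHz.
97.8 kHz mod fs = 10.8 kHz.
10.8 kHz ≤ fs/2 = 14.5 kHz, appears at 10.8 kHz.
85.8 kHz mod fs = 27.8 kHz.
27.8 kHz > fs/2 = 14.5 kHz, folds to fs − 27.8 kHz = 1.2 kHz.
105.2 kHz mod fs = 18.2 kHz.
18.2 kHz > fs/2 = 14.5 kHz, folds to fs − 18.2 kHz = 10.8 kHz.
Distinct values: {1.2 kHz, 3.6 kHz, 10.8 kHz, 12.2 kHz}.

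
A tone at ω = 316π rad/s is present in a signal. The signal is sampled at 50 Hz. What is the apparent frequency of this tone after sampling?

ω = 316π rad/s → f = ω/(2π) = 158 Hz.
158 Hz mod fs = 8 Hz.
8 Hz ≤ fs/2 = 25 Hz, appears at 8 Hz.

8 Hz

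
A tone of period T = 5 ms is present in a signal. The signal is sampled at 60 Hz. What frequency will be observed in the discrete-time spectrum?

20 Hz

T = 5 ms → f = 1/T = 200 Hz.
200 Hz mod fs = 20 Hz.
20 Hz ≤ fs/2 = 30 Hz, appears at 20 Hz.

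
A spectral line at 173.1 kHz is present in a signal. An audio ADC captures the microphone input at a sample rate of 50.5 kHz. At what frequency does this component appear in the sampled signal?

173.1 kHz mod fs = 21.6 kHz.
21.6 kHz ≤ fs/2 = 25.25 kHz, appears at 21.6 kHz.

21.6 kHz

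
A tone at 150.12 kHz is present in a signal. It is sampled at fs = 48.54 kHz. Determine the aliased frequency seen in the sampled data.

150.12 kHz mod fs = 4.5 kHz.
4.5 kHz ≤ fs/2 = 24.27 kHz, appears at 4.5 kHz.

4.5 kHz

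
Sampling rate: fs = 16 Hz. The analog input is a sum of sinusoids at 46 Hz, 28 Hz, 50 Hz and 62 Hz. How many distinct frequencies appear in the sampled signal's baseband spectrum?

2

fs/2 = 8 Hz.
46 Hz mod fs = 14 Hz.
14 Hz > fs/2 = 8 Hz, folds to fs − 14 Hz = 2 Hz.
28 Hz mod fs = 12 Hz.
12 Hz > fs/2 = 8 Hz, folds to fs − 12 Hz = 4 Hz.
50 Hz mod fs = 2 Hz.
2 Hz ≤ fs/2 = 8 Hz, appears at 2 Hz.
62 Hz mod fs = 14 Hz.
14 Hz > fs/2 = 8 Hz, folds to fs − 14 Hz = 2 Hz.
Distinct values: {2 Hz, 4 Hz} → 2.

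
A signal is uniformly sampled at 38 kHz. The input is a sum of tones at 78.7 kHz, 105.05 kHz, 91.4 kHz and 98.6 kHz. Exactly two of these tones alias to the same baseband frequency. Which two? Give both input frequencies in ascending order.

fs/2 = 19 kHz.
78.7 kHz mod fs = 2.7 kHz.
2.7 kHz ≤ fs/2 = 19 kHz, appears at 2.7 kHz.
105.05 kHz mod fs = 29.05 kHz.
29.05 kHz > fs/2 = 19 kHz, folds to fs − 29.05 kHz = 8.95 kHz.
91.4 kHz mod fs = 15.4 kHz.
15.4 kHz ≤ fs/2 = 19 kHz, appears at 15.4 kHz.
98.6 kHz mod fs = 22.6 kHz.
22.6 kHz > fs/2 = 19 kHz, folds to fs − 22.6 kHz = 15.4 kHz.
91.4 kHz and 98.6 kHz both map to 15.4 kHz.

91.4 kHz, 98.6 kHz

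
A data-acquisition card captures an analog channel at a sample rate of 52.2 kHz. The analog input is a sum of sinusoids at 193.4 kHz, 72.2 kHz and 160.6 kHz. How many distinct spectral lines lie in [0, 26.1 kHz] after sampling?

fs/2 = 26.1 kHz.
193.4 kHz mod fs = 36.8 kHz.
36.8 kHz > fs/2 = 26.1 kHz, folds to fs − 36.8 kHz = 15.4 kHz.
72.2 kHz mod fs = 20 kHz.
20 kHz ≤ fs/2 = 26.1 kHz, appears at 20 kHz.
160.6 kHz mod fs = 4 kHz.
4 kHz ≤ fs/2 = 26.1 kHz, appears at 4 kHz.
Distinct values: {4 kHz, 15.4 kHz, 20 kHz} → 3.

3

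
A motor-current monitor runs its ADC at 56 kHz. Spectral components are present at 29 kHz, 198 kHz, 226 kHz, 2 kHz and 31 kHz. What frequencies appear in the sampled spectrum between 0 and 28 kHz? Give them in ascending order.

2 kHz, 25 kHz, 26 kHz, 27 kHz

fs/2 = 28 kHz.
29 kHz > fs/2 = 28 kHz, folds to fs − 29 kHz = 27 kHz.
198 kHz mod fs = 30 kHz.
30 kHz > fs/2 = 28 kHz, folds to fs − 30 kHz = 26 kHz.
226 kHz mod fs = 2 kHz.
2 kHz ≤ fs/2 = 28 kHz, appears at 2 kHz.
2 kHz ≤ fs/2 = 28 kHz, passes unchanged.
31 kHz > fs/2 = 28 kHz, folds to fs − 31 kHz = 25 kHz.
Distinct values: {2 kHz, 25 kHz, 26 kHz, 27 kHz}.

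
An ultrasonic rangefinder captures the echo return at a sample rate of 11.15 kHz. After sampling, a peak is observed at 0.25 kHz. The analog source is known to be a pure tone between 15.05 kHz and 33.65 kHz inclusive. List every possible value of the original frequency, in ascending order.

Frequencies that alias to 0.25 kHz are k·fs ± 0.25 kHz for integer k ≥ 0.
k=0: 0.25 kHz.
k=1: 10.9 kHz, 11.4 kHz.
k=2: 22.05 kHz, 22.55 kHz.
k=3: 33.2 kHz, 33.7 kHz.
k=4: 44.35 kHz, 44.85 kHz.
Within [15.05 kHz, 33.65 kHz]: 22.05 kHz, 22.55 kHz, 33.2 kHz.

22.05 kHz, 22.55 kHz, 33.2 kHz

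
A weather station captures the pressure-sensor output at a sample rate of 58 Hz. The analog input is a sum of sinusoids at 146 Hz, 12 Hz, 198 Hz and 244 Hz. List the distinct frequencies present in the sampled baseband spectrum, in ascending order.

fs/2 = 29 Hz.
146 Hz mod fs = 30 Hz.
30 Hz > fs/2 = 29 Hz, folds to fs − 30 Hz = 28 Hz.
12 Hz ≤ fs/2 = 29 Hz, passes unchanged.
198 Hz mod fs = 24 Hz.
24 Hz ≤ fs/2 = 29 Hz, appears at 24 Hz.
244 Hz mod fs = 12 Hz.
12 Hz ≤ fs/2 = 29 Hz, appears at 12 Hz.
Distinct values: {12 Hz, 24 Hz, 28 Hz}.

12 Hz, 24 Hz, 28 Hz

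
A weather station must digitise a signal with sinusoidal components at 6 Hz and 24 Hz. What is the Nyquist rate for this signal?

Highest-frequency component: 24 Hz.
Nyquist rate = 2 × 24 Hz = 48 Hz.

48 Hz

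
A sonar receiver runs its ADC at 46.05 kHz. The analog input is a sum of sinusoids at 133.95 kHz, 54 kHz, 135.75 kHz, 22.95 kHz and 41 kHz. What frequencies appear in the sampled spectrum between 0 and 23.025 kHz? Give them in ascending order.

fs/2 = 23.025 kHz.
133.95 kHz mod fs = 41.85 kHz.
41.85 kHz > fs/2 = 23.025 kHz, folds to fs − 41.85 kHz = 4.2 kHz.
54 kHz mod fs = 7.95 kHz.
7.95 kHz ≤ fs/2 = 23.025 kHz, appears at 7.95 kHz.
135.75 kHz mod fs = 43.65 kHz.
43.65 kHz > fs/2 = 23.025 kHz, folds to fs − 43.65 kHz = 2.4 kHz.
22.95 kHz ≤ fs/2 = 23.025 kHz, passes unchanged.
41 kHz > fs/2 = 23.025 kHz, folds to fs − 41 kHz = 5.05 kHz.
Distinct values: {2.4 kHz, 4.2 kHz, 5.05 kHz, 7.95 kHz, 22.95 kHz}.

2.4 kHz, 4.2 kHz, 5.05 kHz, 7.95 kHz, 22.95 kHz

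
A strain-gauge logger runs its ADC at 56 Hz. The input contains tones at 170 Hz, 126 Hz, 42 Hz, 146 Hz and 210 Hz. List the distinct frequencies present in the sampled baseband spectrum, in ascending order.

2 Hz, 14 Hz, 22 Hz

fs/2 = 28 Hz.
170 Hz mod fs = 2 Hz.
2 Hz ≤ fs/2 = 28 Hz, appears at 2 Hz.
126 Hz mod fs = 14 Hz.
14 Hz ≤ fs/2 = 28 Hz, appears at 14 Hz.
42 Hz > fs/2 = 28 Hz, folds to fs − 42 Hz = 14 Hz.
146 Hz mod fs = 34 Hz.
34 Hz > fs/2 = 28 Hz, folds to fs − 34 Hz = 22 Hz.
210 Hz mod fs = 42 Hz.
42 Hz > fs/2 = 28 Hz, folds to fs − 42 Hz = 14 Hz.
Distinct values: {2 Hz, 14 Hz, 22 Hz}.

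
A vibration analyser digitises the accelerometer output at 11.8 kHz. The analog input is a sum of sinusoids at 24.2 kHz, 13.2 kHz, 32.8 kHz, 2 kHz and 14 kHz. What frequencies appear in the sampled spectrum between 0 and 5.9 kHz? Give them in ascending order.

0.6 kHz, 1.4 kHz, 2 kHz, 2.2 kHz, 2.6 kHz

fs/2 = 5.9 kHz.
24.2 kHz mod fs = 0.6 kHz.
0.6 kHz ≤ fs/2 = 5.9 kHz, appears at 0.6 kHz.
13.2 kHz mod fs = 1.4 kHz.
1.4 kHz ≤ fs/2 = 5.9 kHz, appears at 1.4 kHz.
32.8 kHz mod fs = 9.2 kHz.
9.2 kHz > fs/2 = 5.9 kHz, folds to fs − 9.2 kHz = 2.6 kHz.
2 kHz ≤ fs/2 = 5.9 kHz, passes unchanged.
14 kHz mod fs = 2.2 kHz.
2.2 kHz ≤ fs/2 = 5.9 kHz, appears at 2.2 kHz.
Distinct values: {0.6 kHz, 1.4 kHz, 2 kHz, 2.2 kHz, 2.6 kHz}.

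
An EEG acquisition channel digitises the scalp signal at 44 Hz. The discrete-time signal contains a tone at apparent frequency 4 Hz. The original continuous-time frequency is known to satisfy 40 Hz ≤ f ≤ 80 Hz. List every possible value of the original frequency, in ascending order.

40 Hz, 48 Hz

Frequencies that alias to 4 Hz are k·fs ± 4 Hz for integer k ≥ 0.
k=0: 4 Hz.
k=1: 40 Hz, 48 Hz.
k=2: 84 Hz, 92 Hz.
Within [40 Hz, 80 Hz]: 40 Hz, 48 Hz.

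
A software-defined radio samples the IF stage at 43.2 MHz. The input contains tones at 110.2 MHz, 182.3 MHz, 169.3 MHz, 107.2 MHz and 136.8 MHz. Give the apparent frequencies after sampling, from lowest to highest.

3.5 MHz, 7.2 MHz, 9.5 MHz, 19.4 MHz, 20.8 MHz

fs/2 = 21.6 MHz.
110.2 MHz mod fs = 23.8 MHz.
23.8 MHz > fs/2 = 21.6 MHz, folds to fs − 23.8 MHz = 19.4 MHz.
182.3 MHz mod fs = 9.5 MHz.
9.5 MHz ≤ fs/2 = 21.6 MHz, appears at 9.5 MHz.
169.3 MHz mod fs = 39.7 MHz.
39.7 MHz > fs/2 = 21.6 MHz, folds to fs − 39.7 MHz = 3.5 MHz.
107.2 MHz mod fs = 20.8 MHz.
20.8 MHz ≤ fs/2 = 21.6 MHz, appears at 20.8 MHz.
136.8 MHz mod fs = 7.2 MHz.
7.2 MHz ≤ fs/2 = 21.6 MHz, appears at 7.2 MHz.
Distinct values: {3.5 MHz, 7.2 MHz, 9.5 MHz, 19.4 MHz, 20.8 MHz}.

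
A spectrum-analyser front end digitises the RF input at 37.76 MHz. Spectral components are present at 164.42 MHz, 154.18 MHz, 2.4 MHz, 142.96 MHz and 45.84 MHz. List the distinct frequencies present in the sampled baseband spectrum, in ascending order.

fs/2 = 18.88 MHz.
164.42 MHz mod fs = 13.38 MHz.
13.38 MHz ≤ fs/2 = 18.88 MHz, appears at 13.38 MHz.
154.18 MHz mod fs = 3.14 MHz.
3.14 MHz ≤ fs/2 = 18.88 MHz, appears at 3.14 MHz.
2.4 MHz ≤ fs/2 = 18.88 MHz, passes unchanged.
142.96 MHz mod fs = 29.68 MHz.
29.68 MHz > fs/2 = 18.88 MHz, folds to fs − 29.68 MHz = 8.08 MHz.
45.84 MHz mod fs = 8.08 MHz.
8.08 MHz ≤ fs/2 = 18.88 MHz, appears at 8.08 MHz.
Distinct values: {2.4 MHz, 3.14 MHz, 8.08 MHz, 13.38 MHz}.

2.4 MHz, 3.14 MHz, 8.08 MHz, 13.38 MHz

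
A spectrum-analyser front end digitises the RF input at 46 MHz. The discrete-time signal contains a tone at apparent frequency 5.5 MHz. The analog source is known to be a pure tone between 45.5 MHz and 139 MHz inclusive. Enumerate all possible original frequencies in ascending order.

Frequencies that alias to 5.5 MHz are k·fs ± 5.5 MHz for integer k ≥ 0.
k=0: 5.5 MHz.
k=1: 40.5 MHz, 51.5 MHz.
k=2: 86.5 MHz, 97.5 MHz.
k=3: 132.5 MHz, 143.5 MHz.
k=4: 178.5 MHz, 189.5 MHz.
Within [45.5 MHz, 139 MHz]: 51.5 MHz, 86.5 MHz, 97.5 MHz, 132.5 MHz.

51.5 MHz, 86.5 MHz, 97.5 MHz, 132.5 MHz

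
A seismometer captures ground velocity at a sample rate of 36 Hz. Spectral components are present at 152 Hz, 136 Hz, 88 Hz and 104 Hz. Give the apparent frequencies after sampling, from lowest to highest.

4 Hz, 8 Hz, 16 Hz

fs/2 = 18 Hz.
152 Hz mod fs = 8 Hz.
8 Hz ≤ fs/2 = 18 Hz, appears at 8 Hz.
136 Hz mod fs = 28 Hz.
28 Hz > fs/2 = 18 Hz, folds to fs − 28 Hz = 8 Hz.
88 Hz mod fs = 16 Hz.
16 Hz ≤ fs/2 = 18 Hz, appears at 16 Hz.
104 Hz mod fs = 32 Hz.
32 Hz > fs/2 = 18 Hz, folds to fs − 32 Hz = 4 Hz.
Distinct values: {4 Hz, 8 Hz, 16 Hz}.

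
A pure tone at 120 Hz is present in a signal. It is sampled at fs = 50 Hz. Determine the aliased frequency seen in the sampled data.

120 Hz mod fs = 20 Hz.
20 Hz ≤ fs/2 = 25 Hz, appears at 20 Hz.

20 Hz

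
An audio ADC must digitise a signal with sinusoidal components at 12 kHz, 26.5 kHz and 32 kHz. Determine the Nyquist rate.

64 kHz

Highest-frequency component: 32 kHz.
Nyquist rate = 2 × 32 kHz = 64 kHz.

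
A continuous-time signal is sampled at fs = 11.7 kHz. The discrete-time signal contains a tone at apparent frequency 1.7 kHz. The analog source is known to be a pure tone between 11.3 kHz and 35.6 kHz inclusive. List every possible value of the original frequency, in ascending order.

13.4 kHz, 21.7 kHz, 25.1 kHz, 33.4 kHz

Frequencies that alias to 1.7 kHz are k·fs ± 1.7 kHz for integer k ≥ 0.
k=0: 1.7 kHz.
k=1: 10 kHz, 13.4 kHz.
k=2: 21.7 kHz, 25.1 kHz.
k=3: 33.4 kHz, 36.8 kHz.
k=4: 45.1 kHz, 48.5 kHz.
Within [11.3 kHz, 35.6 kHz]: 13.4 kHz, 21.7 kHz, 25.1 kHz, 33.4 kHz.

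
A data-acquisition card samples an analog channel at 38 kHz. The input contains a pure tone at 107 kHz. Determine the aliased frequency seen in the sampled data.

107 kHz mod fs = 31 kHz.
31 kHz > fs/2 = 19 kHz, folds to fs − 31 kHz = 7 kHz.

7 kHz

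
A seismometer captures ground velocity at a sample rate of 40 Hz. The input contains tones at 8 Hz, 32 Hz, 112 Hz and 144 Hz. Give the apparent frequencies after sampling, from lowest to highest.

8 Hz, 16 Hz

fs/2 = 20 Hz.
8 Hz ≤ fs/2 = 20 Hz, passes unchanged.
32 Hz > fs/2 = 20 Hz, folds to fs − 32 Hz = 8 Hz.
112 Hz mod fs = 32 Hz.
32 Hz > fs/2 = 20 Hz, folds to fs − 32 Hz = 8 Hz.
144 Hz mod fs = 24 Hz.
24 Hz > fs/2 = 20 Hz, folds to fs − 24 Hz = 16 Hz.
Distinct values: {8 Hz, 16 Hz}.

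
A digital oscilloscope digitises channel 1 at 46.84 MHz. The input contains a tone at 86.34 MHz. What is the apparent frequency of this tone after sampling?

7.34 MHz

86.34 MHz mod fs = 39.5 MHz.
39.5 MHz > fs/2 = 23.42 MHz, folds to fs − 39.5 MHz = 7.34 MHz.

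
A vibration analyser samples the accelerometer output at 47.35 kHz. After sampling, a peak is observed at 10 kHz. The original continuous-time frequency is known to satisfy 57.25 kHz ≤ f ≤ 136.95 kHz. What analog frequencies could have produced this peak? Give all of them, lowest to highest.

Frequencies that alias to 10 kHz are k·fs ± 10 kHz for integer k ≥ 0.
k=0: 10 kHz.
k=1: 37.35 kHz, 57.35 kHz.
k=2: 84.7 kHz, 104.7 kHz.
k=3: 132.05 kHz, 152.05 kHz.
k=4: 179.4 kHz, 199.4 kHz.
Within [57.25 kHz, 136.95 kHz]: 57.35 kHz, 84.7 kHz, 104.7 kHz, 132.05 kHz.

57.35 kHz, 84.7 kHz, 104.7 kHz, 132.05 kHz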